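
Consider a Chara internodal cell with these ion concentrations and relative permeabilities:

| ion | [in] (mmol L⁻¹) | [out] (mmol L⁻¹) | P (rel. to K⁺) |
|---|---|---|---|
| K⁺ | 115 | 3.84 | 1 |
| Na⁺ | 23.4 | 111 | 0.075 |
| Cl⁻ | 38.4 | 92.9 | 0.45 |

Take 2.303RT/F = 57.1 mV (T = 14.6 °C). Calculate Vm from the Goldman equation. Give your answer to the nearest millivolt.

-42 mV

Vm = 57.1 · log₁₀[(Σ P·[cation]ₒ + Σ P·[anion]ᵢ) / (Σ P·[cation]ᵢ + Σ P·[anion]ₒ)]
Numerator = 1×3.84 + 0.075×111 + 0.45×38.4 = 29.45
Denominator = 1×115 + 0.075×23.4 + 0.45×92.9 = 158.6
Vm = 57.1 · log₁₀(0.1857) = 57.1 × (-0.7312) = -41.75 mV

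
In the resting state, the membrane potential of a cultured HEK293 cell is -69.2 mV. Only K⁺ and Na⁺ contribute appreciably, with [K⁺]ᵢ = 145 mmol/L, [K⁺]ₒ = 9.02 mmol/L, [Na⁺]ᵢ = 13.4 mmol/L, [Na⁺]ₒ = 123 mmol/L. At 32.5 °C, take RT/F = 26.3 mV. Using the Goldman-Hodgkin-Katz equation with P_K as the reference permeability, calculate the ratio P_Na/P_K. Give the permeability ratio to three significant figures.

0.0116

Let α = P_Na/P_K. GHK: Vm = 26.3·ln[(Kₒ + α·Naₒ)/(Kᵢ + α·Naᵢ)].
e^(Vm/26.3) = e^(-69.2/26.3) = 0.071994
So 0.071994·(Kᵢ + α·Naᵢ) = Kₒ + α·Naₒ → α = (0.071994·145.0 − 9.02) / (123.0 − 0.071994·13.4)
α = (10.44 − 9.02) / (123.0 − 0.9647) = 1.419/122 = 0.01163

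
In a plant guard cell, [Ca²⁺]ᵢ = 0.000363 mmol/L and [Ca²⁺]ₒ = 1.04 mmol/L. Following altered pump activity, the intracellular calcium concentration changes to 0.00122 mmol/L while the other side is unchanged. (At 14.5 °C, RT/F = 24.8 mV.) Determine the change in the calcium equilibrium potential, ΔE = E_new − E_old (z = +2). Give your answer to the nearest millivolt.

E_old = (24.8/2)·ln(1.04/0.000363) = 98.71 mV
E_new = (24.8/2)·ln(1.04/0.00122) = 83.68 mV
ΔE = 83.68 − (98.71) = -15.03 mV

-15 mV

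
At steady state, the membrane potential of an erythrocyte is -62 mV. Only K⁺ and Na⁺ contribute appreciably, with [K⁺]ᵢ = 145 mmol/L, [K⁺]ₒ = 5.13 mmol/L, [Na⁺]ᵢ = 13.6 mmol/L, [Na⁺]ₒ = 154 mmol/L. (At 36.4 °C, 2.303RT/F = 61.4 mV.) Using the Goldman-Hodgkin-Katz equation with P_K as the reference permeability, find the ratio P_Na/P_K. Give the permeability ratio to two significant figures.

0.059

Let α = P_Na/P_K. GHK: Vm = 61.4·log₁₀[(Kₒ + α·Naₒ)/(Kᵢ + α·Naᵢ)].
10^(Vm/61.4) = 10^(-62.0/61.4) = 0.097775
So 0.097775·(Kᵢ + α·Naᵢ) = Kₒ + α·Naₒ → α = (0.097775·145.0 − 5.13) / (154.0 − 0.097775·13.6)
α = (14.18 − 5.13) / (154.0 − 1.33) = 9.047/152.7 = 0.05926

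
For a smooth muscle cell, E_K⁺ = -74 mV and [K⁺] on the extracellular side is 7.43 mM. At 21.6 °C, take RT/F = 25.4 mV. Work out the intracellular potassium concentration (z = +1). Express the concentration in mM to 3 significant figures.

137 mM

Nernst: E = (25.4/1) · ln([out]/[in]), so ln([out]/[in]) = -74.0 × 1 / 25.4 = -2.9134.
[out]/[in] = e^(-2.9134) = 0.05429.
[in] = 7.43 / 0.05429 = 136.9 mM.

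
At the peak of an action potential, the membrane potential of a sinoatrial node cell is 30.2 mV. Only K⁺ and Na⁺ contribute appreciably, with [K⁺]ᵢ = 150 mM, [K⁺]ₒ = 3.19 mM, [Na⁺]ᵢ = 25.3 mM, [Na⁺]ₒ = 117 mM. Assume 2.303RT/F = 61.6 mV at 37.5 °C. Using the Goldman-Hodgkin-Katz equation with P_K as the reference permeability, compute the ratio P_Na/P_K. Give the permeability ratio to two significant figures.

Let α = P_Na/P_K. GHK: Vm = 61.6·log₁₀[(Kₒ + α·Naₒ)/(Kᵢ + α·Naᵢ)].
10^(Vm/61.6) = 10^(30.2/61.6) = 3.0921
So 3.0921·(Kᵢ + α·Naᵢ) = Kₒ + α·Naₒ → α = (3.0921·150.0 − 3.19) / (117.0 − 3.0921·25.3)
α = (463.8 − 3.19) / (117.0 − 78.23) = 460.6/38.77 = 11.88

12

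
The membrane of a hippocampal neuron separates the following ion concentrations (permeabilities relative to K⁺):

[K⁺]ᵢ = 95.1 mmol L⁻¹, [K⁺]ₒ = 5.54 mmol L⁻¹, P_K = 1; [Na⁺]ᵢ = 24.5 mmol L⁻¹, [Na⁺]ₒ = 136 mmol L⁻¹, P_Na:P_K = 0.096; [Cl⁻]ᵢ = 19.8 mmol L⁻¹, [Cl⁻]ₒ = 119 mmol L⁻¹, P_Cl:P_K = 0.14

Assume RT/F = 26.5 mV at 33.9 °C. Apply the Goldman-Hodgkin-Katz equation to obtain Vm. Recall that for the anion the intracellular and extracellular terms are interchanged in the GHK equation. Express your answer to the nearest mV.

Vm = 26.5 · ln[(Σ P·[cation]ₒ + Σ P·[anion]ᵢ) / (Σ P·[cation]ᵢ + Σ P·[anion]ₒ)]
Numerator = 1×5.54 + 0.096×136 + 0.14×19.8 = 21.37
Denominator = 1×95.1 + 0.096×24.5 + 0.14×119 = 114.1
Vm = 26.5 · ln(0.18725) = 26.5 × (-1.6753) = -44.40 mV

-44 mV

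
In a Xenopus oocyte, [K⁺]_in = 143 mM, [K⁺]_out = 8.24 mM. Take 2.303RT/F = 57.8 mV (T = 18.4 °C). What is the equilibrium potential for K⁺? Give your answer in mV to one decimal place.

E = (57.8/z) · log₁₀([K⁺]_out/[K⁺]_in) with z = +1.
= (57.8/1) · log₁₀(8.24/143) = 57.80 · log₁₀(0.05762)
= 57.80 · (-1.2394) = -71.64 mV

-71.6 mV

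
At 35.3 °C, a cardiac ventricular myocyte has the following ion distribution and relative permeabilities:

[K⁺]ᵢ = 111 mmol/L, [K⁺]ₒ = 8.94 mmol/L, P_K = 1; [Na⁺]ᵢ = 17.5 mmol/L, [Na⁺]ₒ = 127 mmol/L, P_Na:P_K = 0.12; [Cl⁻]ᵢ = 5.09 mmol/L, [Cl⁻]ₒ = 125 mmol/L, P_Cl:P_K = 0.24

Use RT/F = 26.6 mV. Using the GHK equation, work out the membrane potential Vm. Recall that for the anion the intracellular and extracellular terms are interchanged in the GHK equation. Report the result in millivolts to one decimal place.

-46.0 mV

Vm = 26.6 · ln[(Σ P·[cation]ₒ + Σ P·[anion]ᵢ) / (Σ P·[cation]ᵢ + Σ P·[anion]ₒ)]
Numerator = 1×8.94 + 0.12×127 + 0.24×5.09 = 25.4
Denominator = 1×111 + 0.12×17.5 + 0.24×125 = 143.1
Vm = 26.6 · ln(0.17751) = 26.6 × (-1.7287) = -45.98 mV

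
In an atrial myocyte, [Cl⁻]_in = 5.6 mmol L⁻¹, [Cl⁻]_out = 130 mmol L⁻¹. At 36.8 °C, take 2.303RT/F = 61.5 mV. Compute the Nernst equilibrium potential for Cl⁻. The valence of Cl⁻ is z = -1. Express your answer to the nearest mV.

E = (61.5/z) · log₁₀([Cl⁻]_out/[Cl⁻]_in) with z = -1.
For an anion, dividing by z = -1 reverses the sign.
= (61.5/-1) · log₁₀(130/5.6) = -61.50 · log₁₀(23.21)
= -61.50 · (1.3658) = -83.99 mV

-84 mV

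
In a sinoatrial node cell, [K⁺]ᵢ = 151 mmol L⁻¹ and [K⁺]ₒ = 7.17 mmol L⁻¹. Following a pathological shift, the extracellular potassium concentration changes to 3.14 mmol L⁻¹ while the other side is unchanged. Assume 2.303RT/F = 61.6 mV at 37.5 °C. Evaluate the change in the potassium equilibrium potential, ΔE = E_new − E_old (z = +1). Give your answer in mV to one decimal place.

E_old = (61.6/1)·log₁₀(7.17/151) = -81.52 mV
E_new = (61.6/1)·log₁₀(3.14/151) = -103.61 mV
ΔE = -103.61 − (-81.52) = -22.09 mV

-22.1 mV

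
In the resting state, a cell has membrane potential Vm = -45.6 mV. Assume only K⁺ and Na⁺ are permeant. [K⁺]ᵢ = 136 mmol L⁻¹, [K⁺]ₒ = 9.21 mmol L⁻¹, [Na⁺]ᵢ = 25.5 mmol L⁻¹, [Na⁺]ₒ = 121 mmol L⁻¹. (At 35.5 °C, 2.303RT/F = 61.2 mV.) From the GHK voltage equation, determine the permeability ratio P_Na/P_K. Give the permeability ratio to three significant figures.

0.131

Let α = P_Na/P_K. GHK: Vm = 61.2·log₁₀[(Kₒ + α·Naₒ)/(Kᵢ + α·Naᵢ)].
10^(Vm/61.2) = 10^(-45.6/61.2) = 0.17985
So 0.17985·(Kᵢ + α·Naᵢ) = Kₒ + α·Naₒ → α = (0.17985·136.0 − 9.21) / (121.0 − 0.17985·25.5)
α = (24.46 − 9.21) / (121.0 − 4.586) = 15.25/116.4 = 0.131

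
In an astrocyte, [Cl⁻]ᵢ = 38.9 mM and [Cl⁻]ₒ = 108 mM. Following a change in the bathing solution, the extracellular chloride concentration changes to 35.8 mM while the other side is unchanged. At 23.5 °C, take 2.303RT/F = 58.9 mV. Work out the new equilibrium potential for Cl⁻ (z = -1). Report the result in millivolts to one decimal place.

After the shift: [Cl⁻]_out = 35.8, [Cl⁻]_in = 38.9 mM.
E_new = (58.9/-1)·log₁₀(35.8/38.9) = -58.90 · (-0.0361) = 2.12 mV

2.1 mV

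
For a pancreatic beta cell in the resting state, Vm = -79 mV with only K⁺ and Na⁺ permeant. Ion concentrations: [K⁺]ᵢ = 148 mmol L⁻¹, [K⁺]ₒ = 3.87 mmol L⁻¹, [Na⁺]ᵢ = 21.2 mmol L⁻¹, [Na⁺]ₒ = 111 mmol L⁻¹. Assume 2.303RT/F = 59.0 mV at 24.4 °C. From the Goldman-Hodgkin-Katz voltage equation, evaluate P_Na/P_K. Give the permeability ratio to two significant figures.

Let α = P_Na/P_K. GHK: Vm = 59.0·log₁₀[(Kₒ + α·Naₒ)/(Kᵢ + α·Naᵢ)].
10^(Vm/59.0) = 10^(-79.0/59.0) = 0.045816
So 0.045816·(Kᵢ + α·Naᵢ) = Kₒ + α·Naₒ → α = (0.045816·148.0 − 3.87) / (111.0 − 0.045816·21.2)
α = (6.781 − 3.87) / (111.0 − 0.9713) = 2.911/110 = 0.02645

0.026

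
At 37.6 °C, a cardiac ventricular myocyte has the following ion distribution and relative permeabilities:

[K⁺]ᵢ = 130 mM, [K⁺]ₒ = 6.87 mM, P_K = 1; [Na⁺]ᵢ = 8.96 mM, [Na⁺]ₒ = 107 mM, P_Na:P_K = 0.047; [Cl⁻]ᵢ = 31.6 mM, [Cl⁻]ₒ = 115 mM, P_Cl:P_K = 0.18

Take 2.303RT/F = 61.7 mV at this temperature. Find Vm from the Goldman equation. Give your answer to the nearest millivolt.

-58 mV

Vm = 61.7 · log₁₀[(Σ P·[cation]ₒ + Σ P·[anion]ᵢ) / (Σ P·[cation]ᵢ + Σ P·[anion]ₒ)]
Numerator = 1×6.87 + 0.047×107 + 0.18×31.6 = 17.59
Denominator = 1×130 + 0.047×8.96 + 0.18×115 = 151.1
Vm = 61.7 · log₁₀(0.11638) = 61.7 × (-0.9341) = -57.64 mV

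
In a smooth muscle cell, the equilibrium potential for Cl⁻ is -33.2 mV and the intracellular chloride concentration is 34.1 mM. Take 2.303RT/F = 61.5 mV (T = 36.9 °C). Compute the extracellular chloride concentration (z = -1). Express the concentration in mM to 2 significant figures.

Nernst: E = (61.5/-1) · log₁₀([out]/[in]), so log₁₀([out]/[in]) = -33.2 × -1 / 61.5 = 0.5398.
[out]/[in] = 10^(0.5398) = 3.466.
[out] = 3.466 × 34.1 = 118.2 mM.

120 mM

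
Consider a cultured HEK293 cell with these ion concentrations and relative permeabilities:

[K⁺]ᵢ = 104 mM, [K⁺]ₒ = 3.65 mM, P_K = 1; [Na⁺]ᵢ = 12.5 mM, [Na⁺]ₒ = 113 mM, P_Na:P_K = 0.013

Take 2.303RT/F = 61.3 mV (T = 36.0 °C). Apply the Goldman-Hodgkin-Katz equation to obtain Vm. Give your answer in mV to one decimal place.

-80.2 mV

Vm = 61.3 · log₁₀[(Σ P·[cation]ₒ + Σ P·[anion]ᵢ) / (Σ P·[cation]ᵢ + Σ P·[anion]ₒ)]
Numerator = 1×3.65 + 0.013×113 = 5.119
Denominator = 1×104 + 0.013×12.5 = 104.2
Vm = 61.3 · log₁₀(0.049144) = 61.3 × (-1.3085) = -80.21 mV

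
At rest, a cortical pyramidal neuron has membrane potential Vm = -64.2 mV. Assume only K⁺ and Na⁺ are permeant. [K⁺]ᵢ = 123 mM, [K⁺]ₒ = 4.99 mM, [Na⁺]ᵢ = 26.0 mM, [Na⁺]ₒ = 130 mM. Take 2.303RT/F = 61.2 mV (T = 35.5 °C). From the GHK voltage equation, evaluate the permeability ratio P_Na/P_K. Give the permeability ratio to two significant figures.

Let α = P_Na/P_K. GHK: Vm = 61.2·log₁₀[(Kₒ + α·Naₒ)/(Kᵢ + α·Naᵢ)].
10^(Vm/61.2) = 10^(-64.2/61.2) = 0.089327
So 0.089327·(Kᵢ + α·Naᵢ) = Kₒ + α·Naₒ → α = (0.089327·123.0 − 4.99) / (130.0 − 0.089327·26.0)
α = (10.99 − 4.99) / (130.0 − 2.322) = 5.997/127.7 = 0.04697

0.047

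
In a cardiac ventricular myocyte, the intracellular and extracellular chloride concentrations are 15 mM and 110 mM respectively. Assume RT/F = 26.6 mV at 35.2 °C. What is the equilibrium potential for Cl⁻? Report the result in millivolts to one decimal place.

-53.0 mV

E = (26.6/z) · ln([Cl⁻]_out/[Cl⁻]_in) with z = -1.
For an anion, dividing by z = -1 reverses the sign.
= (26.6/-1) · ln(110/15) = -26.60 · ln(7.333)
= -26.60 · (1.9924) = -53.00 mV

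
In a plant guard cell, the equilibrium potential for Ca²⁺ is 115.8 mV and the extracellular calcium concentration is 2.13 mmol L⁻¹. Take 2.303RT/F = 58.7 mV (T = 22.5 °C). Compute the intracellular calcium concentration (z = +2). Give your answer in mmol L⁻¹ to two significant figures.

Nernst: E = (58.7/2) · log₁₀([out]/[in]), so log₁₀([out]/[in]) = 115.8 × 2 / 58.7 = 3.9455.
[out]/[in] = 10^(3.9455) = 8820.
[in] = 2.13 / 8820 = 0.0002415 mmol L⁻¹.

0.00024 mmol L⁻¹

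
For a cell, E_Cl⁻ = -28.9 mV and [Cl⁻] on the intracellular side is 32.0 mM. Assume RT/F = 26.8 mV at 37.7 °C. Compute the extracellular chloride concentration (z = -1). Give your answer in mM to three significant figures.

94.1 mM

Nernst: E = (26.8/-1) · ln([out]/[in]), so ln([out]/[in]) = -28.9 × -1 / 26.8 = 1.0784.
[out]/[in] = e^(1.0784) = 2.94.
[out] = 2.94 × 32.0 = 94.08 mM.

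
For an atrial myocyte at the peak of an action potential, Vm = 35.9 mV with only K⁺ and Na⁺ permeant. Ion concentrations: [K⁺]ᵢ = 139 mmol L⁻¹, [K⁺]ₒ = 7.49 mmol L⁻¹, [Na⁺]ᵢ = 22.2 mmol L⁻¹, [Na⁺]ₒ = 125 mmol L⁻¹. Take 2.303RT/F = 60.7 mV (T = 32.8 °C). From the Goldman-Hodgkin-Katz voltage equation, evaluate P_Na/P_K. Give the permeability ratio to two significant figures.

14

Let α = P_Na/P_K. GHK: Vm = 60.7·log₁₀[(Kₒ + α·Naₒ)/(Kᵢ + α·Naᵢ)].
10^(Vm/60.7) = 10^(35.9/60.7) = 3.9033
So 3.9033·(Kᵢ + α·Naᵢ) = Kₒ + α·Naₒ → α = (3.9033·139.0 − 7.49) / (125.0 − 3.9033·22.2)
α = (542.6 − 7.49) / (125.0 − 86.65) = 535.1/38.35 = 13.95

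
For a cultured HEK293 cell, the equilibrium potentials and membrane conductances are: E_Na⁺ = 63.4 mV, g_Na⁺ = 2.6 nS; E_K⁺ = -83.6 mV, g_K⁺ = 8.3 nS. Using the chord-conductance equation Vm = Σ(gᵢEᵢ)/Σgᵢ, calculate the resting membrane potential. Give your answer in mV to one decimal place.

-48.5 mV

Σ gᵢEᵢ = 2.6·(63.4) + 8.3·(-83.6) = -529.04
Σ gᵢ = 2.6 + 8.3 = 10.9
Vm = -529.04 / 10.9 = -48.54 mV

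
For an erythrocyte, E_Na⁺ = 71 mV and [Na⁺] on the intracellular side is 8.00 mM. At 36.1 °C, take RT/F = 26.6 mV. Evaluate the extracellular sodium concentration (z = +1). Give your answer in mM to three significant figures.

115 mM

Nernst: E = (26.6/1) · ln([out]/[in]), so ln([out]/[in]) = 71.0 × 1 / 26.6 = 2.6692.
[out]/[in] = e^(2.6692) = 14.43.
[out] = 14.43 × 8.00 = 115.4 mM.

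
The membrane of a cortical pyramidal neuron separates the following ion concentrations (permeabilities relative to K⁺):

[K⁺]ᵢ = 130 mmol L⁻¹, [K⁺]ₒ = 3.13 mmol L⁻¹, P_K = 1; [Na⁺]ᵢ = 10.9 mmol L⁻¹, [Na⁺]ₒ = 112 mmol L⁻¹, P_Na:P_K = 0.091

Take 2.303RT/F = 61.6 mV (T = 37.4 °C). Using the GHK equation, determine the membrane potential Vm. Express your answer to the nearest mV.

-61 mV

Vm = 61.6 · log₁₀[(Σ P·[cation]ₒ + Σ P·[anion]ᵢ) / (Σ P·[cation]ᵢ + Σ P·[anion]ₒ)]
Numerator = 1×3.13 + 0.091×112 = 13.32
Denominator = 1×130 + 0.091×10.9 = 131
Vm = 61.6 · log₁₀(0.1017) = 61.6 × (-0.9927) = -61.15 mV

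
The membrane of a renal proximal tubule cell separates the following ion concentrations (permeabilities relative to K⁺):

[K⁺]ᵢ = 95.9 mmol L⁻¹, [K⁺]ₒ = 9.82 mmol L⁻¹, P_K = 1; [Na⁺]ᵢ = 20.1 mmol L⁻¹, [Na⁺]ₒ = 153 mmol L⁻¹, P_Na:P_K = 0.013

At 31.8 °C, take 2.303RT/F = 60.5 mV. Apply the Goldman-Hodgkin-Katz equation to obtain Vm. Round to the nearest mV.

-55 mV

Vm = 60.5 · log₁₀[(Σ P·[cation]ₒ + Σ P·[anion]ᵢ) / (Σ P·[cation]ᵢ + Σ P·[anion]ₒ)]
Numerator = 1×9.82 + 0.013×153 = 11.81
Denominator = 1×95.9 + 0.013×20.1 = 96.16
Vm = 60.5 · log₁₀(0.1228) = 60.5 × (-0.9108) = -55.10 mV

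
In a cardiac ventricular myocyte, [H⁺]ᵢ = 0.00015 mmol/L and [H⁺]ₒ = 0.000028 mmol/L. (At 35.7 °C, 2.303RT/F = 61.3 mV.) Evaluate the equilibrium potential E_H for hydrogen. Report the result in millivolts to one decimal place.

-44.7 mV

E = (61.3/z) · log₁₀([H⁺]_out/[H⁺]_in) with z = +1.
= (61.3/1) · log₁₀(0.000028/0.00015) = 61.30 · log₁₀(0.1867)
= 61.30 · (-0.7289) = -44.68 mV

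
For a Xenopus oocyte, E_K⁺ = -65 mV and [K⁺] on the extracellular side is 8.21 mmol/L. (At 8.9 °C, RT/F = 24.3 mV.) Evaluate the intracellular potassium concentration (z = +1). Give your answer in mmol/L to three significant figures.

Nernst: E = (24.3/1) · ln([out]/[in]), so ln([out]/[in]) = -65.0 × 1 / 24.3 = -2.6749.
[out]/[in] = e^(-2.6749) = 0.06891.
[in] = 8.21 / 0.06891 = 119.1 mmol/L.

119 mmol/L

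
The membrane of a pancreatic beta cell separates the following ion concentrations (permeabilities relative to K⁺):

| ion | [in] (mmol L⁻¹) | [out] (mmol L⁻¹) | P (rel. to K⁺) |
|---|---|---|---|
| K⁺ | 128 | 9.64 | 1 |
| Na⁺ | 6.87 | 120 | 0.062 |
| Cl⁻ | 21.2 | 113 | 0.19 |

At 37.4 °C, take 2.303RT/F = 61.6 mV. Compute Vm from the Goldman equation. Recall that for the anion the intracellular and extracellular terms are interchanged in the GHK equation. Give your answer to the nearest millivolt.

-52 mV

Vm = 61.6 · log₁₀[(Σ P·[cation]ₒ + Σ P·[anion]ᵢ) / (Σ P·[cation]ᵢ + Σ P·[anion]ₒ)]
Numerator = 1×9.64 + 0.062×120 + 0.19×21.2 = 21.11
Denominator = 1×128 + 0.062×6.87 + 0.19×113 = 149.9
Vm = 61.6 · log₁₀(0.14082) = 61.6 × (-0.8513) = -52.44 mV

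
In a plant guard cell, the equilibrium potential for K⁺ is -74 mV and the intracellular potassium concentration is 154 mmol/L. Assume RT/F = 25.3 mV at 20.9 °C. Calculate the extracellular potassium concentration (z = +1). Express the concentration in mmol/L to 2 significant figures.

8.3 mmol/L

Nernst: E = (25.3/1) · ln([out]/[in]), so ln([out]/[in]) = -74.0 × 1 / 25.3 = -2.9249.
[out]/[in] = e^(-2.9249) = 0.05367.
[out] = 0.05367 × 154 = 8.265 mmol/L.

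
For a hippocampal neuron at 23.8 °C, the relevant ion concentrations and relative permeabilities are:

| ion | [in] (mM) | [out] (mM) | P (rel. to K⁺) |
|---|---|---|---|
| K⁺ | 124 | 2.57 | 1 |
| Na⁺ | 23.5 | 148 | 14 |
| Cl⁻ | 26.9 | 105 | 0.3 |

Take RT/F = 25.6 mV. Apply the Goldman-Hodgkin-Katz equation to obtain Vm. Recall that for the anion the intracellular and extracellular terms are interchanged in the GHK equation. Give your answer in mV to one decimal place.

37.3 mV

Vm = 25.6 · ln[(Σ P·[cation]ₒ + Σ P·[anion]ᵢ) / (Σ P·[cation]ᵢ + Σ P·[anion]ₒ)]
Numerator = 1×2.57 + 14×148 + 0.3×26.9 = 2083
Denominator = 1×124 + 14×23.5 + 0.3×105 = 484.5
Vm = 25.6 · ln(4.2985) = 25.6 × (1.4583) = 37.33 mV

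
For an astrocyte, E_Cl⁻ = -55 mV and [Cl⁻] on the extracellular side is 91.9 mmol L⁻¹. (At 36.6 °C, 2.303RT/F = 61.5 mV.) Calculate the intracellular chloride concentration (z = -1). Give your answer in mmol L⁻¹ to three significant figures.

Nernst: E = (61.5/-1) · log₁₀([out]/[in]), so log₁₀([out]/[in]) = -55.0 × -1 / 61.5 = 0.8943.
[out]/[in] = 10^(0.8943) = 7.84.
[in] = 91.9 / 7.84 = 11.72 mmol L⁻¹.

11.7 mmol L⁻¹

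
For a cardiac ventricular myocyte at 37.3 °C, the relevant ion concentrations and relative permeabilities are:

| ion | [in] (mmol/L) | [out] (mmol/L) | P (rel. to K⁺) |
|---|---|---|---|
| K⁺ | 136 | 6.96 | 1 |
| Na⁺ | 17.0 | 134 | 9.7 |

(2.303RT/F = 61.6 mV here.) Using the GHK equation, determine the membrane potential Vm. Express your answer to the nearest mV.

Vm = 61.6 · log₁₀[(Σ P·[cation]ₒ + Σ P·[anion]ᵢ) / (Σ P·[cation]ᵢ + Σ P·[anion]ₒ)]
Numerator = 1×6.96 + 9.7×134 = 1307
Denominator = 1×136 + 9.7×17.0 = 300.9
Vm = 61.6 · log₁₀(4.3428) = 61.6 × (0.6378) = 39.29 mV

39 mV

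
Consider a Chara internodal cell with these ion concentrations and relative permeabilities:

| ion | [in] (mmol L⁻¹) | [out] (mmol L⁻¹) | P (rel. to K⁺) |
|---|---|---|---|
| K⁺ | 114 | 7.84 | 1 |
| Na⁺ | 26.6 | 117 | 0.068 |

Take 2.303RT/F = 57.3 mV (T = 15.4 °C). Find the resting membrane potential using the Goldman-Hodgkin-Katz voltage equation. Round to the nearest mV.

Vm = 57.3 · log₁₀[(Σ P·[cation]ₒ + Σ P·[anion]ᵢ) / (Σ P·[cation]ᵢ + Σ P·[anion]ₒ)]
Numerator = 1×7.84 + 0.068×117 = 15.8
Denominator = 1×114 + 0.068×26.6 = 115.8
Vm = 57.3 · log₁₀(0.1364) = 57.3 × (-0.8652) = -49.58 mV

-50 mV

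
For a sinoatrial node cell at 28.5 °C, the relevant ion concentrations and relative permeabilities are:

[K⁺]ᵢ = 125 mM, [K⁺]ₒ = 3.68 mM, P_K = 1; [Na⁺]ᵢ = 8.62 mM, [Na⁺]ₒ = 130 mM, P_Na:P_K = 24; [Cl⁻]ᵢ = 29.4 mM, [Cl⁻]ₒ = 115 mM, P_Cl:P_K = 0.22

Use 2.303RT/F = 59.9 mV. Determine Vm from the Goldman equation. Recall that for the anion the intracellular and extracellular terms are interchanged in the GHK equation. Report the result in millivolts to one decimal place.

56.5 mV

Vm = 59.9 · log₁₀[(Σ P·[cation]ₒ + Σ P·[anion]ᵢ) / (Σ P·[cation]ᵢ + Σ P·[anion]ₒ)]
Numerator = 1×3.68 + 24×130 + 0.22×29.4 = 3130
Denominator = 1×125 + 24×8.62 + 0.22×115 = 357.2
Vm = 59.9 · log₁₀(8.7635) = 59.9 × (0.9427) = 56.47 mV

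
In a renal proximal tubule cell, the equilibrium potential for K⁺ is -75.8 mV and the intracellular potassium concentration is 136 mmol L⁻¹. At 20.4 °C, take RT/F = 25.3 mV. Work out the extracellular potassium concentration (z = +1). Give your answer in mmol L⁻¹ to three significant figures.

6.80 mmol L⁻¹

Nernst: E = (25.3/1) · ln([out]/[in]), so ln([out]/[in]) = -75.8 × 1 / 25.3 = -2.9960.
[out]/[in] = e^(-2.9960) = 0.04998.
[out] = 0.04998 × 136 = 6.798 mmol L⁻¹.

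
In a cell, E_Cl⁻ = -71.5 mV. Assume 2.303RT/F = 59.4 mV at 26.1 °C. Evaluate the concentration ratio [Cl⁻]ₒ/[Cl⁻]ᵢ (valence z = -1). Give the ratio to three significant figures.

16.0

log₁₀([out]/[in]) = E·z/(59.4) = -71.5 × -1 / 59.4 = 1.2037
[out]/[in] = 10^(1.2037) = 15.98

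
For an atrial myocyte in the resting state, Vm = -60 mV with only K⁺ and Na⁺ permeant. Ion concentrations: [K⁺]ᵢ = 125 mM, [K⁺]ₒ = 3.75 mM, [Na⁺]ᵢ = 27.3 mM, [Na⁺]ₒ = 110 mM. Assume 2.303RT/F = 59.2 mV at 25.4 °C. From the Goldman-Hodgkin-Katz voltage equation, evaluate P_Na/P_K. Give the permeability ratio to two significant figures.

0.078

Let α = P_Na/P_K. GHK: Vm = 59.2·log₁₀[(Kₒ + α·Naₒ)/(Kᵢ + α·Naᵢ)].
10^(Vm/59.2) = 10^(-60.0/59.2) = 0.096936
So 0.096936·(Kᵢ + α·Naᵢ) = Kₒ + α·Naₒ → α = (0.096936·125.0 − 3.75) / (110.0 − 0.096936·27.3)
α = (12.12 − 3.75) / (110.0 − 2.646) = 8.367/107.4 = 0.07794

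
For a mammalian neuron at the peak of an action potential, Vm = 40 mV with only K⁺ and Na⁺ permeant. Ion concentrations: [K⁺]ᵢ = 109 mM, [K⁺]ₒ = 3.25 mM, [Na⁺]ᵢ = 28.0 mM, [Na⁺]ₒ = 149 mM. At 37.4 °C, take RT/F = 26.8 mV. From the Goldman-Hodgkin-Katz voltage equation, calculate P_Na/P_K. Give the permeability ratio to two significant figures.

20

Let α = P_Na/P_K. GHK: Vm = 26.8·ln[(Kₒ + α·Naₒ)/(Kᵢ + α·Naᵢ)].
e^(Vm/26.8) = e^(40.0/26.8) = 4.4484
So 4.4484·(Kᵢ + α·Naᵢ) = Kₒ + α·Naₒ → α = (4.4484·109.0 − 3.25) / (149.0 − 4.4484·28.0)
α = (484.9 − 3.25) / (149.0 − 124.6) = 481.6/24.45 = 19.7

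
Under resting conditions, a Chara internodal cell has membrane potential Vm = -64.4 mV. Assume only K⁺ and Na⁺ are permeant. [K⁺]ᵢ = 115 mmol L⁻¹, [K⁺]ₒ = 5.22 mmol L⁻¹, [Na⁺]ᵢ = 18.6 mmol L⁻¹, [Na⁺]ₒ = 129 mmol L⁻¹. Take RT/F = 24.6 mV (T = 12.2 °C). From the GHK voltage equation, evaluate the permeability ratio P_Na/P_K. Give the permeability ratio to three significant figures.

0.0248

Let α = P_Na/P_K. GHK: Vm = 24.6·ln[(Kₒ + α·Naₒ)/(Kᵢ + α·Naᵢ)].
e^(Vm/24.6) = e^(-64.4/24.6) = 0.072957
So 0.072957·(Kᵢ + α·Naᵢ) = Kₒ + α·Naₒ → α = (0.072957·115.0 − 5.22) / (129.0 − 0.072957·18.6)
α = (8.39 − 5.22) / (129.0 − 1.357) = 3.17/127.6 = 0.02484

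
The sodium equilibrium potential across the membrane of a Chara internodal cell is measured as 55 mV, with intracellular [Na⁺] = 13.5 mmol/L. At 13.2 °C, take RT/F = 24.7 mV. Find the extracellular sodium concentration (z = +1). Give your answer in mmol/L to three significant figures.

Nernst: E = (24.7/1) · ln([out]/[in]), so ln([out]/[in]) = 55.0 × 1 / 24.7 = 2.2267.
[out]/[in] = e^(2.2267) = 9.269.
[out] = 9.269 × 13.5 = 125.1 mmol/L.

125 mmol/L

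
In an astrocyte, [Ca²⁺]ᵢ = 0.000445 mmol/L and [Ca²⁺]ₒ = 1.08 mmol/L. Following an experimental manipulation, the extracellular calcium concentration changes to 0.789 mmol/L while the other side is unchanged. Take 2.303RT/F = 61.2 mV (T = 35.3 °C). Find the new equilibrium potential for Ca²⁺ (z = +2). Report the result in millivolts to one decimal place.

99.4 mV

After the shift: [Ca²⁺]_out = 0.789, [Ca²⁺]_in = 0.000445 mmol/L.
E_new = (61.2/2)·log₁₀(0.789/0.000445) = 30.60 · (3.2487) = 99.41 mV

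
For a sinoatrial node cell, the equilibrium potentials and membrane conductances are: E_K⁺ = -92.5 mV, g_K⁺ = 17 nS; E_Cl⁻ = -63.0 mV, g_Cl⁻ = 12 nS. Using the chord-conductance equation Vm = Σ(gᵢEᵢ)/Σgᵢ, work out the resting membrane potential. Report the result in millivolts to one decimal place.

-80.3 mV

Σ gᵢEᵢ = 17·(-92.5) + 12·(-63.0) = -2328.50
Σ gᵢ = 17 + 12 = 29
Vm = -2328.50 / 29 = -80.29 mV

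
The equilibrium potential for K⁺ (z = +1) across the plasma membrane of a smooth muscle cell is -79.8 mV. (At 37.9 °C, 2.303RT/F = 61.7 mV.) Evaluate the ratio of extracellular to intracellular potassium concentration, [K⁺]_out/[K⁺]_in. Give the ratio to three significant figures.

log₁₀([out]/[in]) = E·z/(61.7) = -79.8 × 1 / 61.7 = -1.2934
[out]/[in] = 10^(-1.2934) = 0.05089

0.0509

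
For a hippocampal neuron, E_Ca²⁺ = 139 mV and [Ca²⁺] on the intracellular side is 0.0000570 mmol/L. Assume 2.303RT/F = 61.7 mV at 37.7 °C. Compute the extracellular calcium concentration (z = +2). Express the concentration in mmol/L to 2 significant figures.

Nernst: E = (61.7/2) · log₁₀([out]/[in]), so log₁₀([out]/[in]) = 139.0 × 2 / 61.7 = 4.5057.
[out]/[in] = 10^(4.5057) = 3.204e+04.
[out] = 3.204e+04 × 0.0000570 = 1.826 mmol/L.

1.8 mmol/L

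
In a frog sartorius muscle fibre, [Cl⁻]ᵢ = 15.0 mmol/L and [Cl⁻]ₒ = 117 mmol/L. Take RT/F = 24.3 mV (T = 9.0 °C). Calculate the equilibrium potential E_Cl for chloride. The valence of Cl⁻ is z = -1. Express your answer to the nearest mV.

E = (24.3/z) · ln([Cl⁻]_out/[Cl⁻]_in) with z = -1.
For an anion, dividing by z = -1 reverses the sign.
= (24.3/-1) · ln(117/15.0) = -24.30 · ln(7.8)
= -24.30 · (2.0541) = -49.92 mV

-50 mV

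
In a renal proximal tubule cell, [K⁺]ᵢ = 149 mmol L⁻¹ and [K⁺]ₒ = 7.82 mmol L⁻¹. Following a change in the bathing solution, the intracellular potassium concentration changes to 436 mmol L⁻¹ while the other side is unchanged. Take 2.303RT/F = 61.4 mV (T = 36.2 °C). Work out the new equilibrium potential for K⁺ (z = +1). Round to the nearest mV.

After the shift: [K⁺]_out = 7.82, [K⁺]_in = 436 mmol L⁻¹.
E_new = (61.4/1)·log₁₀(7.82/436) = 61.40 · (-1.7463) = -107.22 mV

-107 mV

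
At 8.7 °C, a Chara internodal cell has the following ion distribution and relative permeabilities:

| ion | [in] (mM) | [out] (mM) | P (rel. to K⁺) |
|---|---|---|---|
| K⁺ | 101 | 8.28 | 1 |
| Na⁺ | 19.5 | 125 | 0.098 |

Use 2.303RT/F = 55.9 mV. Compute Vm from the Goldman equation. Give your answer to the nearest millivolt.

-39 mV

Vm = 55.9 · log₁₀[(Σ P·[cation]ₒ + Σ P·[anion]ᵢ) / (Σ P·[cation]ᵢ + Σ P·[anion]ₒ)]
Numerator = 1×8.28 + 0.098×125 = 20.53
Denominator = 1×101 + 0.098×19.5 = 102.9
Vm = 55.9 · log₁₀(0.19949) = 55.9 × (-0.7001) = -39.13 mV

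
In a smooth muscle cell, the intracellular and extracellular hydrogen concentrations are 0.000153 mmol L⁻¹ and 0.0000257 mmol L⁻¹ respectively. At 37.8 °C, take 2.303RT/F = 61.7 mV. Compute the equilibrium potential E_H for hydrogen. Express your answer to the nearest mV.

-48 mV

E = (61.7/z) · log₁₀([H⁺]_out/[H⁺]_in) with z = +1.
= (61.7/1) · log₁₀(0.0000257/0.000153) = 61.70 · log₁₀(0.168)
= 61.70 · (-0.7748) = -47.80 mV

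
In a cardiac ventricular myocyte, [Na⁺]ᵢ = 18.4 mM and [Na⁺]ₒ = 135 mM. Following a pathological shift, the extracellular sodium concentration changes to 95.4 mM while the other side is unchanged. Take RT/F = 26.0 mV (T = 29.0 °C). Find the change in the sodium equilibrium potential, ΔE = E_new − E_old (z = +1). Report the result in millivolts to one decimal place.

-9.0 mV

E_old = (26.0/1)·ln(135/18.4) = 51.82 mV
E_new = (26.0/1)·ln(95.4/18.4) = 42.79 mV
ΔE = 42.79 − (51.82) = -9.03 mV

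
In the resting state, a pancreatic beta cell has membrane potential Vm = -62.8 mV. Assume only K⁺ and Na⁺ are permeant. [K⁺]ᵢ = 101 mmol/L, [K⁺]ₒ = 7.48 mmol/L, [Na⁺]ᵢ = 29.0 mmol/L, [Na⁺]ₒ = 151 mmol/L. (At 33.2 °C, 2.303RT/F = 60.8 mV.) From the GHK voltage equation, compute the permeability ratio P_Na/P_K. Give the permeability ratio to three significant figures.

Let α = P_Na/P_K. GHK: Vm = 60.8·log₁₀[(Kₒ + α·Naₒ)/(Kᵢ + α·Naᵢ)].
10^(Vm/60.8) = 10^(-62.8/60.8) = 0.092705
So 0.092705·(Kᵢ + α·Naᵢ) = Kₒ + α·Naₒ → α = (0.092705·101.0 − 7.48) / (151.0 − 0.092705·29.0)
α = (9.363 − 7.48) / (151.0 − 2.688) = 1.883/148.3 = 0.0127

0.0127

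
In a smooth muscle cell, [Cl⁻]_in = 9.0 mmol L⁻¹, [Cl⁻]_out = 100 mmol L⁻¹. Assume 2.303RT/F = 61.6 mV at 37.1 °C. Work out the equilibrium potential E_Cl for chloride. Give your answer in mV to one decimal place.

E = (61.6/z) · log₁₀([Cl⁻]_out/[Cl⁻]_in) with z = -1.
For an anion, dividing by z = -1 reverses the sign.
= (61.6/-1) · log₁₀(100/9.0) = -61.60 · log₁₀(11.11)
= -61.60 · (1.0458) = -64.42 mV

-64.4 mV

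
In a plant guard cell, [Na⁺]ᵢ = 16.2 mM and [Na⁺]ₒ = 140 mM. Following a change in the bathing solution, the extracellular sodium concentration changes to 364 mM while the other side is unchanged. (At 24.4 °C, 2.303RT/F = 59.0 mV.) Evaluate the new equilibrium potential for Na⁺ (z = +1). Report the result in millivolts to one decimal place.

79.7 mV

After the shift: [Na⁺]_out = 364, [Na⁺]_in = 16.2 mM.
E_new = (59.0/1)·log₁₀(364/16.2) = 59.00 · (1.3516) = 79.74 mV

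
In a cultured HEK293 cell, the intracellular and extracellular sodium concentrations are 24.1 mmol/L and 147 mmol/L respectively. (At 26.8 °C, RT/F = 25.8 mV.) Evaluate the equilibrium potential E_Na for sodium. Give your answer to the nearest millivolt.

47 mV

E = (25.8/z) · ln([Na⁺]_out/[Na⁺]_in) with z = +1.
= (25.8/1) · ln(147/24.1) = 25.80 · ln(6.1)
= 25.80 · (1.8082) = 46.65 mV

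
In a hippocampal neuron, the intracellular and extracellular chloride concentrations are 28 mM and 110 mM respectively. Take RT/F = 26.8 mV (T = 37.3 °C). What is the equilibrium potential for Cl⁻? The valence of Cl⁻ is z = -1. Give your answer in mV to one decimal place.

-36.7 mV

E = (26.8/z) · ln([Cl⁻]_out/[Cl⁻]_in) with z = -1.
For an anion, dividing by z = -1 reverses the sign.
= (26.8/-1) · ln(110/28) = -26.80 · ln(3.929)
= -26.80 · (1.3683) = -36.67 mV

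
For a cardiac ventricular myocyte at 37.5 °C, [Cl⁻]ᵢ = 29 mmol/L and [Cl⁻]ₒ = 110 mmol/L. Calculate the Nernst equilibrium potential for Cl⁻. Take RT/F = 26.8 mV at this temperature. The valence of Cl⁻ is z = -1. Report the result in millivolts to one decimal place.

E = (26.8/z) · ln([Cl⁻]_out/[Cl⁻]_in) with z = -1.
For an anion, dividing by z = -1 reverses the sign.
= (26.8/-1) · ln(110/29) = -26.80 · ln(3.793)
= -26.80 · (1.3332) = -35.73 mV

-35.7 mV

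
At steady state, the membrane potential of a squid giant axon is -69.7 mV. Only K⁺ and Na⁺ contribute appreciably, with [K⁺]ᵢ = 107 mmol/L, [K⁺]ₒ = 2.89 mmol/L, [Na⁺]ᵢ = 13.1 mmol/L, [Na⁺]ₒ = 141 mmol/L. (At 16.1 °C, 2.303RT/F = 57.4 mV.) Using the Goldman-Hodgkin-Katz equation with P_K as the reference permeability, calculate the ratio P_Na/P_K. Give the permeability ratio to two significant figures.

Let α = P_Na/P_K. GHK: Vm = 57.4·log₁₀[(Kₒ + α·Naₒ)/(Kᵢ + α·Naᵢ)].
10^(Vm/57.4) = 10^(-69.7/57.4) = 0.061054
So 0.061054·(Kᵢ + α·Naᵢ) = Kₒ + α·Naₒ → α = (0.061054·107.0 − 2.89) / (141.0 − 0.061054·13.1)
α = (6.533 − 2.89) / (141.0 − 0.7998) = 3.643/140.2 = 0.02598

0.026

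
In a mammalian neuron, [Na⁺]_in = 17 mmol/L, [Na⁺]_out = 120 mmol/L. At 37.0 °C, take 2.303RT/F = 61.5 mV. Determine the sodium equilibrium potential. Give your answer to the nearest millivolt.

52 mV

E = (61.5/z) · log₁₀([Na⁺]_out/[Na⁺]_in) with z = +1.
= (61.5/1) · log₁₀(120/17) = 61.50 · log₁₀(7.059)
= 61.50 · (0.8487) = 52.20 mV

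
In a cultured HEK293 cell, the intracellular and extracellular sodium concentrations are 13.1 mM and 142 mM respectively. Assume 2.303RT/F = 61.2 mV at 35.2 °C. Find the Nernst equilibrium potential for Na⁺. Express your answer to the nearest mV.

E = (61.2/z) · log₁₀([Na⁺]_out/[Na⁺]_in) with z = +1.
= (61.2/1) · log₁₀(142/13.1) = 61.20 · log₁₀(10.84)
= 61.20 · (1.0350) = 63.34 mV

63 mV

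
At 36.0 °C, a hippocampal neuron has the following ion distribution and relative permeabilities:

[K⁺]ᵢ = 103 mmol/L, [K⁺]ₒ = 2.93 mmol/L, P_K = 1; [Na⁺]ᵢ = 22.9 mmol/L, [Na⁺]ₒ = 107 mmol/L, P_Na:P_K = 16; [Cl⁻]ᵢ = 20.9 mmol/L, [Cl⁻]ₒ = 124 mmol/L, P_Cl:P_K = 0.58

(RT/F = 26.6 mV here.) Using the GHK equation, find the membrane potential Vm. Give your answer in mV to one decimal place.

30.9 mV

Vm = 26.6 · ln[(Σ P·[cation]ₒ + Σ P·[anion]ᵢ) / (Σ P·[cation]ᵢ + Σ P·[anion]ₒ)]
Numerator = 1×2.93 + 16×107 + 0.58×20.9 = 1727
Denominator = 1×103 + 16×22.9 + 0.58×124 = 541.3
Vm = 26.6 · ln(3.1904) = 26.6 × (1.1602) = 30.86 mV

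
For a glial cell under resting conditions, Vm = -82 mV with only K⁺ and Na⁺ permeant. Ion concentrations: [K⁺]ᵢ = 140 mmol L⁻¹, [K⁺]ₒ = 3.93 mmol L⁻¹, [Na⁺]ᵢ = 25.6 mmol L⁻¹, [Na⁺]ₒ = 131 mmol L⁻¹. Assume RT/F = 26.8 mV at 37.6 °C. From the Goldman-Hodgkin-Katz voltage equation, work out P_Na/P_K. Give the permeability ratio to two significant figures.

Let α = P_Na/P_K. GHK: Vm = 26.8·ln[(Kₒ + α·Naₒ)/(Kᵢ + α·Naᵢ)].
e^(Vm/26.8) = e^(-82.0/26.8) = 0.046902
So 0.046902·(Kᵢ + α·Naᵢ) = Kₒ + α·Naₒ → α = (0.046902·140.0 − 3.93) / (131.0 − 0.046902·25.6)
α = (6.566 − 3.93) / (131.0 − 1.201) = 2.636/129.8 = 0.02031

0.020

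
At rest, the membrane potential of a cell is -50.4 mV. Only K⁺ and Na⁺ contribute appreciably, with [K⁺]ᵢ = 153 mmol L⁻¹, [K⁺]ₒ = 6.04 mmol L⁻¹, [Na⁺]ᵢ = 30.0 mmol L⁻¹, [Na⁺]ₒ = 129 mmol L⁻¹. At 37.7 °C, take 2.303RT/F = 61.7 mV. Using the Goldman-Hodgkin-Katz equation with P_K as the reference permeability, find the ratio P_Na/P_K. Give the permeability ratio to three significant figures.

Let α = P_Na/P_K. GHK: Vm = 61.7·log₁₀[(Kₒ + α·Naₒ)/(Kᵢ + α·Naᵢ)].
10^(Vm/61.7) = 10^(-50.4/61.7) = 0.15246
So 0.15246·(Kᵢ + α·Naᵢ) = Kₒ + α·Naₒ → α = (0.15246·153.0 − 6.04) / (129.0 − 0.15246·30.0)
α = (23.33 − 6.04) / (129.0 − 4.574) = 17.29/124.4 = 0.1389

0.139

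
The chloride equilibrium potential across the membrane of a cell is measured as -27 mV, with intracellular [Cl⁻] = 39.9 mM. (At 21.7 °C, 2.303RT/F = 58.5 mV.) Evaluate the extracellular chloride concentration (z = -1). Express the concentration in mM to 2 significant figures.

Nernst: E = (58.5/-1) · log₁₀([out]/[in]), so log₁₀([out]/[in]) = -27.0 × -1 / 58.5 = 0.4615.
[out]/[in] = 10^(0.4615) = 2.894.
[out] = 2.894 × 39.9 = 115.5 mM.

120 mM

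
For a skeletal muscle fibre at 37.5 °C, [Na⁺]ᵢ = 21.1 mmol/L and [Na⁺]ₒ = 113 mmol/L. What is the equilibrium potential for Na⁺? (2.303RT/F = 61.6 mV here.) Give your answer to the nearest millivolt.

E = (61.6/z) · log₁₀([Na⁺]_out/[Na⁺]_in) with z = +1.
= (61.6/1) · log₁₀(113/21.1) = 61.60 · log₁₀(5.355)
= 61.60 · (0.7288) = 44.89 mV

45 mV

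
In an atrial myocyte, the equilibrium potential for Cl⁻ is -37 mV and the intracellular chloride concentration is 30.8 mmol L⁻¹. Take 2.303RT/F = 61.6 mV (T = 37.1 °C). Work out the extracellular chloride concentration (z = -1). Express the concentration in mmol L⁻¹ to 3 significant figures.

Nernst: E = (61.6/-1) · log₁₀([out]/[in]), so log₁₀([out]/[in]) = -37.0 × -1 / 61.6 = 0.6006.
[out]/[in] = 10^(0.6006) = 3.987.
[out] = 3.987 × 30.8 = 122.8 mmol L⁻¹.

123 mmol L⁻¹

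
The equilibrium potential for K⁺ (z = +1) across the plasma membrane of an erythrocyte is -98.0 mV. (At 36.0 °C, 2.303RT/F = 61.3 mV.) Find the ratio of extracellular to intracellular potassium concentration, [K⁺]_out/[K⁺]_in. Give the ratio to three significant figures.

0.0252

log₁₀([out]/[in]) = E·z/(61.3) = -98.0 × 1 / 61.3 = -1.5987
[out]/[in] = 10^(-1.5987) = 0.02519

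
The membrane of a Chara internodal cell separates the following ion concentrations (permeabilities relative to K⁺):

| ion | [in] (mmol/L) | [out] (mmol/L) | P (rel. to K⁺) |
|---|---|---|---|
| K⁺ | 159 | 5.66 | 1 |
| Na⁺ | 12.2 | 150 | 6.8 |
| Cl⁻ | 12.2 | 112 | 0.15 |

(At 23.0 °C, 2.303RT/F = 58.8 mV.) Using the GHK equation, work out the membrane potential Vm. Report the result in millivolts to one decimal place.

Vm = 58.8 · log₁₀[(Σ P·[cation]ₒ + Σ P·[anion]ᵢ) / (Σ P·[cation]ᵢ + Σ P·[anion]ₒ)]
Numerator = 1×5.66 + 6.8×150 + 0.15×12.2 = 1027
Denominator = 1×159 + 6.8×12.2 + 0.15×112 = 258.8
Vm = 58.8 · log₁₀(3.9708) = 58.8 × (0.5989) = 35.21 mV

35.2 mV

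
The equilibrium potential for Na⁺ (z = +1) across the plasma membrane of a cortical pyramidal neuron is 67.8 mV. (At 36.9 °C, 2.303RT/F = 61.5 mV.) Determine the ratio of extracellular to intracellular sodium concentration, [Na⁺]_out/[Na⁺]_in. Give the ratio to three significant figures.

log₁₀([out]/[in]) = E·z/(61.5) = 67.8 × 1 / 61.5 = 1.1024
[out]/[in] = 10^(1.1024) = 12.66

12.7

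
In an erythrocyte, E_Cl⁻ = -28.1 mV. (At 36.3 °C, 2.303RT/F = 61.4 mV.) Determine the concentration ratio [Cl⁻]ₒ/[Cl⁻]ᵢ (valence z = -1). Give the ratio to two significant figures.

log₁₀([out]/[in]) = E·z/(61.4) = -28.1 × -1 / 61.4 = 0.4577
[out]/[in] = 10^(0.4577) = 2.868

2.9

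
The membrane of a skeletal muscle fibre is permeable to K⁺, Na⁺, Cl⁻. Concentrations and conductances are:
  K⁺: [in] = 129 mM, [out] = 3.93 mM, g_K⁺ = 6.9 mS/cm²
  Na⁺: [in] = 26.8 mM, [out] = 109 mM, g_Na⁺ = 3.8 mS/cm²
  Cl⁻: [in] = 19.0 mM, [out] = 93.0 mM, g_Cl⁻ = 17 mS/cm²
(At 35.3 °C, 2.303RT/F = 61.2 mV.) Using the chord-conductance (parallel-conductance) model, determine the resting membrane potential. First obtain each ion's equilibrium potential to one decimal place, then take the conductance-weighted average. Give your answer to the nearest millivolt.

E_K⁺ = (61.2/1)·log₁₀(3.93/129) = -92.8 mV
E_Na⁺ = (61.2/1)·log₁₀(109/26.8) = 37.3 mV
E_Cl⁻ = (61.2/-1)·log₁₀(93.0/19.0) = -42.2 mV
Vm = (Σ gᵢEᵢ)/(Σ gᵢ) = (6.9·-92.8 + 3.8·37.3 + 17·-42.2) / (6.9 + 3.8 + 17)
= -1215.98 / 27.7 = -43.90 mV

-44 mV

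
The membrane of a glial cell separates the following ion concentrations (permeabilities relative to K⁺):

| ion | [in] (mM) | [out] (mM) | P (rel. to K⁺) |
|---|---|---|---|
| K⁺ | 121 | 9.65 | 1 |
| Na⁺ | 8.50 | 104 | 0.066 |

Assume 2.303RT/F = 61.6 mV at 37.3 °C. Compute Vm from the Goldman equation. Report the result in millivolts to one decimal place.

Vm = 61.6 · log₁₀[(Σ P·[cation]ₒ + Σ P·[anion]ᵢ) / (Σ P·[cation]ᵢ + Σ P·[anion]ₒ)]
Numerator = 1×9.65 + 0.066×104 = 16.51
Denominator = 1×121 + 0.066×8.50 = 121.6
Vm = 61.6 · log₁₀(0.13585) = 61.6 × (-0.8669) = -53.40 mV

-53.4 mV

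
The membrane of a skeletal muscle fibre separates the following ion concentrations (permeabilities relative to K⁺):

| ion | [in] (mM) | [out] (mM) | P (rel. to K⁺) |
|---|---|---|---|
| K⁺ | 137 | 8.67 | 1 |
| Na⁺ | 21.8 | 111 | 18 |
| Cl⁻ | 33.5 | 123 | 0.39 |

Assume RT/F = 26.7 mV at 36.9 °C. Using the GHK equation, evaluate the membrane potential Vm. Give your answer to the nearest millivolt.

33 mV

Vm = 26.7 · ln[(Σ P·[cation]ₒ + Σ P·[anion]ᵢ) / (Σ P·[cation]ᵢ + Σ P·[anion]ₒ)]
Numerator = 1×8.67 + 18×111 + 0.39×33.5 = 2020
Denominator = 1×137 + 18×21.8 + 0.39×123 = 577.4
Vm = 26.7 · ln(3.4982) = 26.7 × (1.2522) = 33.43 mV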